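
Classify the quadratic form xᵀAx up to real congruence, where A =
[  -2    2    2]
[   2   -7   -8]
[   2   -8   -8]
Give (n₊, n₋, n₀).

step 0: pivot -2 → sign −
step 1: pivot -5 → sign −
step 2: pivot 6/5 → sign +
signature = (1, 2, 0)

Answer: (1, 2, 0)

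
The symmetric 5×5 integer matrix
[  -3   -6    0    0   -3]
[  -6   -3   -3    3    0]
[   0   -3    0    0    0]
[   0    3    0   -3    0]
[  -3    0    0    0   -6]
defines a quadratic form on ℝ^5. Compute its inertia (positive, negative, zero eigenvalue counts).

Answer: (1, 4, 0)

Derivation:
step 0: pivot -3 → sign −
step 1: pivot 9 → sign +
step 2: pivot -1 → sign −
step 3: pivot -3 → sign −
step 4: pivot -3 → sign −
signature = (1, 4, 0)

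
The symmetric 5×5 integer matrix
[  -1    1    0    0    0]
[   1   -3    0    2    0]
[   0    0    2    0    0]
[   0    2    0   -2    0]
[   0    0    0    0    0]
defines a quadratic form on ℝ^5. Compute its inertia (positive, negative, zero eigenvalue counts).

step 0: pivot -1 → sign −
step 1: pivot -2 → sign −
step 2: pivot 2 → sign +
step 3: row/col 3 already zero → sign 0
step 4: row/col 4 already zero → sign 0
signature = (1, 2, 2)

Answer: (1, 2, 2)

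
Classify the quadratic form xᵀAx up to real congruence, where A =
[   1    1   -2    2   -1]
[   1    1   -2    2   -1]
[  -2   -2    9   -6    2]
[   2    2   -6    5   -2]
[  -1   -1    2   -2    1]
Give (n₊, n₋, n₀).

Answer: (3, 0, 2)

Derivation:
step 0: pivot 1 → sign +
step 1: pivot 5 → sign +
step 2: pivot 1/5 → sign +
step 3: row/col 3 already zero → sign 0
step 4: row/col 4 already zero → sign 0
signature = (3, 0, 2)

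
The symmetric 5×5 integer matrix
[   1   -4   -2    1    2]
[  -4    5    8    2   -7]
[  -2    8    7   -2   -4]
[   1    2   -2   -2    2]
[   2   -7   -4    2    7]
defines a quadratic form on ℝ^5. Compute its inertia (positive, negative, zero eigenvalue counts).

Answer: (4, 1, 0)

Derivation:
step 0: pivot 1 → sign +
step 1: pivot -11 → sign −
step 2: pivot 3 → sign +
step 3: pivot 3/11 → sign +
step 4: pivot 2 → sign +
signature = (4, 1, 0)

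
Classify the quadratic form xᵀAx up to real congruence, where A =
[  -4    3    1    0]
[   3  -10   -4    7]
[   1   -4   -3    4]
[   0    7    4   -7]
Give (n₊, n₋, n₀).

step 0: pivot -4 → sign −
step 1: pivot -31/4 → sign −
step 2: pivot -43/31 → sign −
step 3: pivot 6/43 → sign +
signature = (1, 3, 0)

Answer: (1, 3, 0)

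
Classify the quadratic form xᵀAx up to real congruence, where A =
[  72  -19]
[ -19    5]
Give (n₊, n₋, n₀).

Answer: (1, 1, 0)

Derivation:
step 0: pivot 72 → sign +
step 1: pivot -1/72 → sign −
signature = (1, 1, 0)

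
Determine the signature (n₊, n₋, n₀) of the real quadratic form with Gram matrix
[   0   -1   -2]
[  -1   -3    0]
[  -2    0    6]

Answer: (1, 2, 0)

Derivation:
step 0: pivot -3 → sign −
step 1: pivot 1/3 → sign +
step 2: pivot -6 → sign −
signature = (1, 2, 0)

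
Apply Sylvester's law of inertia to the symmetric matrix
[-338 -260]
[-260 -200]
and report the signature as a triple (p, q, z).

Answer: (0, 1, 1)

Derivation:
step 0: pivot -338 → sign −
step 1: row/col 1 already zero → sign 0
signature = (0, 1, 1)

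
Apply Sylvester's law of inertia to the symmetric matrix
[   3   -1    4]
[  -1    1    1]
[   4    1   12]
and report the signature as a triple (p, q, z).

step 0: pivot 3 → sign +
step 1: pivot 2/3 → sign +
step 2: pivot -3/2 → sign −
signature = (2, 1, 0)

Answer: (2, 1, 0)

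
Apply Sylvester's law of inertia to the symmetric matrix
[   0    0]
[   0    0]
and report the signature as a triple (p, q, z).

step 0: row/col 0 already zero → sign 0
step 1: row/col 1 already zero → sign 0
signature = (0, 0, 2)

Answer: (0, 0, 2)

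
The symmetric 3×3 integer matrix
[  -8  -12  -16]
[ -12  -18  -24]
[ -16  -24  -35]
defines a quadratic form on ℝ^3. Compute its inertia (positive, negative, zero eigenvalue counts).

Answer: (0, 2, 1)

Derivation:
step 0: pivot -8 → sign −
step 1: pivot -3 → sign −
step 2: row/col 2 already zero → sign 0
signature = (0, 2, 1)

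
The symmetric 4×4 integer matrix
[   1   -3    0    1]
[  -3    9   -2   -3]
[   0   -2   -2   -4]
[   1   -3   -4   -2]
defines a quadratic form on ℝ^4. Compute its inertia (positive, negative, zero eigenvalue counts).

step 0: pivot 1 → sign +
step 1: pivot -2 → sign −
step 2: pivot 2 → sign +
step 3: pivot -3 → sign −
signature = (2, 2, 0)

Answer: (2, 2, 0)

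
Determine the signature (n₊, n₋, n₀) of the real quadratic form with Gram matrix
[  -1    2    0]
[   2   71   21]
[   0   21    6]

Answer: (2, 1, 0)

Derivation:
step 0: pivot -1 → sign −
step 1: pivot 75 → sign +
step 2: pivot 3/25 → sign +
signature = (2, 1, 0)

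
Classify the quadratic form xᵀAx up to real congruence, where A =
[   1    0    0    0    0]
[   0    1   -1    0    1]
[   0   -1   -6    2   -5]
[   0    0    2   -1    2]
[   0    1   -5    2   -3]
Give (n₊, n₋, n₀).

step 0: pivot 1 → sign +
step 1: pivot 1 → sign +
step 2: pivot -7 → sign −
step 3: pivot -3/7 → sign −
step 4: row/col 4 already zero → sign 0
signature = (2, 2, 1)

Answer: (2, 2, 1)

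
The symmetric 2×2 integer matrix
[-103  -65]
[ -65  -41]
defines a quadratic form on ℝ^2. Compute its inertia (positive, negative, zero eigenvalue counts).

Answer: (1, 1, 0)

Derivation:
step 0: pivot -103 → sign −
step 1: pivot 2/103 → sign +
signature = (1, 1, 0)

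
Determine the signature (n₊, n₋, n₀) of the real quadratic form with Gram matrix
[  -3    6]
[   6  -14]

step 0: pivot -3 → sign −
step 1: pivot -2 → sign −
signature = (0, 2, 0)

Answer: (0, 2, 0)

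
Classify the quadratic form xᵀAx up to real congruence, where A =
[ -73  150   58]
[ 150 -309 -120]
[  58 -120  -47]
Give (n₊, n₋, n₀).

Answer: (0, 3, 0)

Derivation:
step 0: pivot -73 → sign −
step 1: pivot -57/73 → sign −
step 2: pivot -1/19 → sign −
signature = (0, 3, 0)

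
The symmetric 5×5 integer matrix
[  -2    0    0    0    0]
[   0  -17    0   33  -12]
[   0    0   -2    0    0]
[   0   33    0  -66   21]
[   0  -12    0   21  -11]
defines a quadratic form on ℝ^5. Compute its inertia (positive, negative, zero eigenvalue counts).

step 0: pivot -2 → sign −
step 1: pivot -17 → sign −
step 2: pivot -2 → sign −
step 3: pivot -33/17 → sign −
step 4: pivot 2/11 → sign +
signature = (1, 4, 0)

Answer: (1, 4, 0)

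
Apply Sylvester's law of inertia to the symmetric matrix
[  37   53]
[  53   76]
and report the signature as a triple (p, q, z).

Answer: (2, 0, 0)

Derivation:
step 0: pivot 37 → sign +
step 1: pivot 3/37 → sign +
signature = (2, 0, 0)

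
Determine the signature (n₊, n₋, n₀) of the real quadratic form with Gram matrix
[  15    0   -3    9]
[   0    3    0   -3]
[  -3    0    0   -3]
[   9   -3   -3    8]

step 0: pivot 15 → sign +
step 1: pivot 3 → sign +
step 2: pivot -3/5 → sign −
step 3: pivot 2 → sign +
signature = (3, 1, 0)

Answer: (3, 1, 0)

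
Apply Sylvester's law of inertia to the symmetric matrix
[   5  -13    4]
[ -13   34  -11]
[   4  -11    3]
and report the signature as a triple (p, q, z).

step 0: pivot 5 → sign +
step 1: pivot 1/5 → sign +
step 2: pivot -2 → sign −
signature = (2, 1, 0)

Answer: (2, 1, 0)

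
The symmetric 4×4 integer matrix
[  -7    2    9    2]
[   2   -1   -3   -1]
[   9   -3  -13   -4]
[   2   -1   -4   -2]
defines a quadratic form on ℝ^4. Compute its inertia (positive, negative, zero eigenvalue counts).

Answer: (0, 3, 1)

Derivation:
step 0: pivot -7 → sign −
step 1: pivot -3/7 → sign −
step 2: pivot -1 → sign −
step 3: row/col 3 already zero → sign 0
signature = (0, 3, 1)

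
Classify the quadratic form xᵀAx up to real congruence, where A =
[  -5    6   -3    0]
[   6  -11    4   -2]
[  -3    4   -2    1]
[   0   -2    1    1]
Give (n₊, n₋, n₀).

step 0: pivot -5 → sign −
step 1: pivot -19/5 → sign −
step 2: pivot -3/19 → sign −
step 3: pivot 6 → sign +
signature = (1, 3, 0)

Answer: (1, 3, 0)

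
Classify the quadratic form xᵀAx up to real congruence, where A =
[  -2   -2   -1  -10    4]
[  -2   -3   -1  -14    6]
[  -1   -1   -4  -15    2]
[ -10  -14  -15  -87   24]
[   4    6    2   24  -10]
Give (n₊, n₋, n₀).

Answer: (1, 4, 0)

Derivation:
step 0: pivot -2 → sign −
step 1: pivot -1 → sign −
step 2: pivot -7/2 → sign −
step 3: pivot 53/7 → sign +
step 4: pivot -6/53 → sign −
signature = (1, 4, 0)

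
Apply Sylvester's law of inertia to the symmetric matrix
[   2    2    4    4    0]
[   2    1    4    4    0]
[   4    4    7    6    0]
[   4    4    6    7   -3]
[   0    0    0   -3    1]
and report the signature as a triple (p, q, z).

Answer: (2, 3, 0)

Derivation:
step 0: pivot 2 → sign +
step 1: pivot -1 → sign −
step 2: pivot -1 → sign −
step 3: pivot 3 → sign +
step 4: pivot -2 → sign −
signature = (2, 3, 0)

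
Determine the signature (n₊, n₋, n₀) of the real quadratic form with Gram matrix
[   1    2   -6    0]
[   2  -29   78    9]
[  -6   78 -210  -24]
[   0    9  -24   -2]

step 0: pivot 1 → sign +
step 1: pivot -33 → sign −
step 2: pivot -6/11 → sign −
step 3: pivot 1 → sign +
signature = (2, 2, 0)

Answer: (2, 2, 0)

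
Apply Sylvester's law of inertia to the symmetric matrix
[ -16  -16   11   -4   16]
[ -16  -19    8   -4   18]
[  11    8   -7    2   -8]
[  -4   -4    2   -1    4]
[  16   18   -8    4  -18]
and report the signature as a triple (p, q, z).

Answer: (1, 4, 0)

Derivation:
step 0: pivot -16 → sign −
step 1: pivot -3 → sign −
step 2: pivot 57/16 → sign +
step 3: pivot -3/19 → sign −
step 4: pivot -2/3 → sign −
signature = (1, 4, 0)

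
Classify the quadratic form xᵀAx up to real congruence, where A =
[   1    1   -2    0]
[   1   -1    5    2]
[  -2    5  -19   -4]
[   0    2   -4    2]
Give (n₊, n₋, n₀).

step 0: pivot 1 → sign +
step 1: pivot -2 → sign −
step 2: pivot 3/2 → sign +
step 3: pivot -2 → sign −
signature = (2, 2, 0)

Answer: (2, 2, 0)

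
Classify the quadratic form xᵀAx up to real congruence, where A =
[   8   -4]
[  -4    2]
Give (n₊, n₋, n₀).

Answer: (1, 0, 1)

Derivation:
step 0: pivot 8 → sign +
step 1: row/col 1 already zero → sign 0
signature = (1, 0, 1)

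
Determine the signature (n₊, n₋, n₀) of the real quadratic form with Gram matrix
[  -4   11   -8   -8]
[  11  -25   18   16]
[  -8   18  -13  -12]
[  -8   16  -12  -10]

Answer: (2, 2, 0)

Derivation:
step 0: pivot -4 → sign −
step 1: pivot 21/4 → sign +
step 2: pivot -1/21 → sign −
step 3: pivot 6 → sign +
signature = (2, 2, 0)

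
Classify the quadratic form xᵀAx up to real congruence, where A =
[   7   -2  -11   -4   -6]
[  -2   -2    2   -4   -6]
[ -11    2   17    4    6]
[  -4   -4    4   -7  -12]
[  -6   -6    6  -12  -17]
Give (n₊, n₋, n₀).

step 0: pivot 7 → sign +
step 1: pivot -18/7 → sign −
step 2: pivot 2/9 → sign +
step 3: pivot 1 → sign +
step 4: pivot 1 → sign +
signature = (4, 1, 0)

Answer: (4, 1, 0)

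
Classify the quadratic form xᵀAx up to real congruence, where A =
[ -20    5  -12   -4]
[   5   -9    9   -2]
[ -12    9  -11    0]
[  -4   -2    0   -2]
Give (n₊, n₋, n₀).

step 0: pivot -20 → sign −
step 1: pivot -31/4 → sign −
step 2: pivot 131/155 → sign +
step 3: pivot -6/131 → sign −
signature = (1, 3, 0)

Answer: (1, 3, 0)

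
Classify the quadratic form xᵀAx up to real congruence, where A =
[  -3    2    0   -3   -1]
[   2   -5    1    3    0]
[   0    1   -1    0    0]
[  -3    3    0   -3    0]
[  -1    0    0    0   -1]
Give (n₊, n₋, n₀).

Answer: (1, 4, 0)

Derivation:
step 0: pivot -3 → sign −
step 1: pivot -11/3 → sign −
step 2: pivot -8/11 → sign −
step 3: pivot 3/8 → sign +
step 4: pivot -2 → sign −
signature = (1, 4, 0)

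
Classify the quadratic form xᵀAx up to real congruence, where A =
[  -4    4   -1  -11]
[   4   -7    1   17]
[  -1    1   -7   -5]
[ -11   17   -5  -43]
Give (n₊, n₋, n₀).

Answer: (0, 3, 1)

Derivation:
step 0: pivot -4 → sign −
step 1: pivot -3 → sign −
step 2: pivot -27/4 → sign −
step 3: row/col 3 already zero → sign 0
signature = (0, 3, 1)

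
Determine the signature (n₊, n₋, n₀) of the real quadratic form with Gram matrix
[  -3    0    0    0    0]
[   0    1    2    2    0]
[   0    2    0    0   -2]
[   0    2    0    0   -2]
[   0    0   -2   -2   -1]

Answer: (1, 2, 2)

Derivation:
step 0: pivot -3 → sign −
step 1: pivot 1 → sign +
step 2: pivot -4 → sign −
step 3: row/col 3 already zero → sign 0
step 4: row/col 4 already zero → sign 0
signature = (1, 2, 2)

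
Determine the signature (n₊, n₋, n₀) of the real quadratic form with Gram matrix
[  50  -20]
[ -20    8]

Answer: (1, 0, 1)

Derivation:
step 0: pivot 50 → sign +
step 1: row/col 1 already zero → sign 0
signature = (1, 0, 1)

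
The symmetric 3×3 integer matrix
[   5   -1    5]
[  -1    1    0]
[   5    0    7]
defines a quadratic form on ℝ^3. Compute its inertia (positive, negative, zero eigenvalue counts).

step 0: pivot 5 → sign +
step 1: pivot 4/5 → sign +
step 2: pivot 3/4 → sign +
signature = (3, 0, 0)

Answer: (3, 0, 0)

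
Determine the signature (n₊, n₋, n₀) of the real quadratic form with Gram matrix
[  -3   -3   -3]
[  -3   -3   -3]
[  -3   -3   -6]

step 0: pivot -3 → sign −
step 1: pivot -3 → sign −
step 2: row/col 2 already zero → sign 0
signature = (0, 2, 1)

Answer: (0, 2, 1)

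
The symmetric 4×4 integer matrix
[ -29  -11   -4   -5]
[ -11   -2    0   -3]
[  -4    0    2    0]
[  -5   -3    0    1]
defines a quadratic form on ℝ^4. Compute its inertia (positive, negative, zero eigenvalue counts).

Answer: (2, 2, 0)

Derivation:
step 0: pivot -29 → sign −
step 1: pivot 63/29 → sign +
step 2: pivot 94/63 → sign +
step 3: pivot -6/47 → sign −
signature = (2, 2, 0)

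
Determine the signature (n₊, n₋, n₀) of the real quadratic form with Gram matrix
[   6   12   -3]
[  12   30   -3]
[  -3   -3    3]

step 0: pivot 6 → sign +
step 1: pivot 6 → sign +
step 2: row/col 2 already zero → sign 0
signature = (2, 0, 1)

Answer: (2, 0, 1)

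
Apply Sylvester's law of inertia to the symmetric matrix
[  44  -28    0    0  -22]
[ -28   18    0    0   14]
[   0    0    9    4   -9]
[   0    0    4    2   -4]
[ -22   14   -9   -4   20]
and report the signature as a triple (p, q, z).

step 0: pivot 44 → sign +
step 1: pivot 2/11 → sign +
step 2: pivot 9 → sign +
step 3: pivot 2/9 → sign +
step 4: row/col 4 already zero → sign 0
signature = (4, 0, 1)

Answer: (4, 0, 1)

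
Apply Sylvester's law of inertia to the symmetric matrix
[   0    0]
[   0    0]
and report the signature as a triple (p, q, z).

step 0: row/col 0 already zero → sign 0
step 1: row/col 1 already zero → sign 0
signature = (0, 0, 2)

Answer: (0, 0, 2)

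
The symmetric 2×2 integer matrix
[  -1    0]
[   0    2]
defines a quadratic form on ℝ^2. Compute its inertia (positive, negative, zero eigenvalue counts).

step 0: pivot -1 → sign −
step 1: pivot 2 → sign +
signature = (1, 1, 0)

Answer: (1, 1, 0)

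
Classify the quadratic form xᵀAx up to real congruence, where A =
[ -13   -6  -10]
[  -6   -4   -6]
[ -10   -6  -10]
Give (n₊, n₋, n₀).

step 0: pivot -13 → sign −
step 1: pivot -16/13 → sign −
step 2: pivot -3/4 → sign −
signature = (0, 3, 0)

Answer: (0, 3, 0)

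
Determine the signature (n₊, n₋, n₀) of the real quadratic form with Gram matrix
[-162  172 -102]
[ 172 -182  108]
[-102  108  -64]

Answer: (2, 1, 0)

Derivation:
step 0: pivot -162 → sign −
step 1: pivot 50/81 → sign +
step 2: pivot 2/25 → sign +
signature = (2, 1, 0)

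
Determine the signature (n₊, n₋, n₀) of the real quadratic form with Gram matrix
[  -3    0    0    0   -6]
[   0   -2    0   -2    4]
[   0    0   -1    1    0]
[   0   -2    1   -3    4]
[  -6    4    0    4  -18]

Answer: (1, 3, 1)

Derivation:
step 0: pivot -3 → sign −
step 1: pivot -2 → sign −
step 2: pivot -1 → sign −
step 3: pivot 2 → sign +
step 4: row/col 4 already zero → sign 0
signature = (1, 3, 1)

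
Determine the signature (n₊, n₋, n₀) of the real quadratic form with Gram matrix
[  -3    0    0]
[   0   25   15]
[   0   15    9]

step 0: pivot -3 → sign −
step 1: pivot 25 → sign +
step 2: row/col 2 already zero → sign 0
signature = (1, 1, 1)

Answer: (1, 1, 1)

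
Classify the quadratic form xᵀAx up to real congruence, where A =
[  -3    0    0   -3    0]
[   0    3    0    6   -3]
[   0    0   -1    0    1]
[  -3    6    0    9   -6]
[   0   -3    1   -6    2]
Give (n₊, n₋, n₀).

step 0: pivot -3 → sign −
step 1: pivot 3 → sign +
step 2: pivot -1 → sign −
step 3: row/col 3 already zero → sign 0
step 4: row/col 4 already zero → sign 0
signature = (1, 2, 2)

Answer: (1, 2, 2)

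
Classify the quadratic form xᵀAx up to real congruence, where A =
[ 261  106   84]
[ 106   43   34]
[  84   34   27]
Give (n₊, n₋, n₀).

Answer: (2, 1, 0)

Derivation:
step 0: pivot 261 → sign +
step 1: pivot -13/261 → sign −
step 2: pivot 3/13 → sign +
signature = (2, 1, 0)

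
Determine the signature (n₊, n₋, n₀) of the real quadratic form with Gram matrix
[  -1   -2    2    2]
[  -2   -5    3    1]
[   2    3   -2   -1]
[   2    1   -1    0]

step 0: pivot -1 → sign −
step 1: pivot -1 → sign −
step 2: pivot 3 → sign +
step 3: pivot 1 → sign +
signature = (2, 2, 0)

Answer: (2, 2, 0)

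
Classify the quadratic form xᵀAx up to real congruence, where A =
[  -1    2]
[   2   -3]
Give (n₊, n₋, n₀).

step 0: pivot -1 → sign −
step 1: pivot 1 → sign +
signature = (1, 1, 0)

Answer: (1, 1, 0)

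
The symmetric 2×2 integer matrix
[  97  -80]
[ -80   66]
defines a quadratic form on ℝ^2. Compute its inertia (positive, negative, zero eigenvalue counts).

step 0: pivot 97 → sign +
step 1: pivot 2/97 → sign +
signature = (2, 0, 0)

Answer: (2, 0, 0)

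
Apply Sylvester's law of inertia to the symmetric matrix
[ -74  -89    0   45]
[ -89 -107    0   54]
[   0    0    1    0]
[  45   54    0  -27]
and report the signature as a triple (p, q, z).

Answer: (2, 1, 1)

Derivation:
step 0: pivot -74 → sign −
step 1: pivot 3/74 → sign +
step 2: pivot 1 → sign +
step 3: row/col 3 already zero → sign 0
signature = (2, 1, 1)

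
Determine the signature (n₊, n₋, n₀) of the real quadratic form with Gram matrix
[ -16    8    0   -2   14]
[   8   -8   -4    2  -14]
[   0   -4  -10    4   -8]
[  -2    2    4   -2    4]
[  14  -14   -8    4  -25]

Answer: (0, 4, 1)

Derivation:
step 0: pivot -16 → sign −
step 1: pivot -4 → sign −
step 2: pivot -6 → sign −
step 3: pivot -1/3 → sign −
step 4: row/col 4 already zero → sign 0
signature = (0, 4, 1)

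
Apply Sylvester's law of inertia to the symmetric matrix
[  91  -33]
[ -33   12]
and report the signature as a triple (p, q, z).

step 0: pivot 91 → sign +
step 1: pivot 3/91 → sign +
signature = (2, 0, 0)

Answer: (2, 0, 0)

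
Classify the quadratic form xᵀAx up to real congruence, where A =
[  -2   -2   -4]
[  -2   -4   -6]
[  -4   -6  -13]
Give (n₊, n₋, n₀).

step 0: pivot -2 → sign −
step 1: pivot -2 → sign −
step 2: pivot -3 → sign −
signature = (0, 3, 0)

Answer: (0, 3, 0)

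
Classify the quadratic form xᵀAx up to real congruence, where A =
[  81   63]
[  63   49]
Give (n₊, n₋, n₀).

step 0: pivot 81 → sign +
step 1: row/col 1 already zero → sign 0
signature = (1, 0, 1)

Answer: (1, 0, 1)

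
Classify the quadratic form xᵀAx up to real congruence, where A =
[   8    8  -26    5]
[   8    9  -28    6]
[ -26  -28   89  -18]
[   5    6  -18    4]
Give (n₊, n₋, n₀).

Answer: (3, 1, 0)

Derivation:
step 0: pivot 8 → sign +
step 1: pivot 1 → sign +
step 2: pivot 1/2 → sign +
step 3: pivot -1/4 → sign −
signature = (3, 1, 0)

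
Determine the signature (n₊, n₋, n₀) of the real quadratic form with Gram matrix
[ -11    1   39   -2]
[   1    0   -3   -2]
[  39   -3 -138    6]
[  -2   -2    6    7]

Answer: (2, 2, 0)

Derivation:
step 0: pivot -11 → sign −
step 1: pivot 1/11 → sign +
step 2: pivot -3 → sign −
step 3: pivot 3 → sign +
signature = (2, 2, 0)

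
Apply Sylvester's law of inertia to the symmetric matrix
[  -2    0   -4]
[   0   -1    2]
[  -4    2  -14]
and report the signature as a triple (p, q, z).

step 0: pivot -2 → sign −
step 1: pivot -1 → sign −
step 2: pivot -2 → sign −
signature = (0, 3, 0)

Answer: (0, 3, 0)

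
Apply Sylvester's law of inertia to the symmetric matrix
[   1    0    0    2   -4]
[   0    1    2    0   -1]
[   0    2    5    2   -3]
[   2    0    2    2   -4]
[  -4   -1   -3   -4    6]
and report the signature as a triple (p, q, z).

Answer: (3, 2, 0)

Derivation:
step 0: pivot 1 → sign +
step 1: pivot 1 → sign +
step 2: pivot 1 → sign +
step 3: pivot -6 → sign −
step 4: pivot -6 → sign −
signature = (3, 2, 0)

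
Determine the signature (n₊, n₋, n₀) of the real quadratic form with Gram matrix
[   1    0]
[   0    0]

Answer: (1, 0, 1)

Derivation:
step 0: pivot 1 → sign +
step 1: row/col 1 already zero → sign 0
signature = (1, 0, 1)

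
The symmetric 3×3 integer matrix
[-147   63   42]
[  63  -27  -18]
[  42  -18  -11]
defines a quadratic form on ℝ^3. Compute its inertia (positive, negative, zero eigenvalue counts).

step 0: pivot -147 → sign −
step 1: pivot 1 → sign +
step 2: row/col 2 already zero → sign 0
signature = (1, 1, 1)

Answer: (1, 1, 1)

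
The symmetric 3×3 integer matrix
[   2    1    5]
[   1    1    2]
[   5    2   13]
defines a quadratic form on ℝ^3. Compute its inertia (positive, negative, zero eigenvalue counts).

Answer: (2, 0, 1)

Derivation:
step 0: pivot 2 → sign +
step 1: pivot 1/2 → sign +
step 2: row/col 2 already zero → sign 0
signature = (2, 0, 1)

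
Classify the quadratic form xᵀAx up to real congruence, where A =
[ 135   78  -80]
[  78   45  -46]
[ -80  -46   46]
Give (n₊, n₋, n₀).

Answer: (1, 2, 0)

Derivation:
step 0: pivot 135 → sign +
step 1: pivot -1/15 → sign −
step 2: pivot -2/3 → sign −
signature = (1, 2, 0)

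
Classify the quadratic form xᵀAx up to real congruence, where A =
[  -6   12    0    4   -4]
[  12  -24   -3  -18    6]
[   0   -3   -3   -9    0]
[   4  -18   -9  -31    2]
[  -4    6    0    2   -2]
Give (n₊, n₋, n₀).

step 0: pivot -6 → sign −
step 1: pivot -3 → sign −
step 2: pivot 3 → sign +
step 3: pivot -5/3 → sign −
step 4: pivot 2/5 → sign +
signature = (2, 3, 0)

Answer: (2, 3, 0)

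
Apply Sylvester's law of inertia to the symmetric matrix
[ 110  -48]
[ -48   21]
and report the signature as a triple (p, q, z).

step 0: pivot 110 → sign +
step 1: pivot 3/55 → sign +
signature = (2, 0, 0)

Answer: (2, 0, 0)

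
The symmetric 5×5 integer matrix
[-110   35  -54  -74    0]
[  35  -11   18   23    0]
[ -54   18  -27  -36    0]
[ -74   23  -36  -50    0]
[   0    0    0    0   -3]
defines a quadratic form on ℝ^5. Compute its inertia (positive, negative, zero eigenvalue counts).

Answer: (1, 3, 1)

Derivation:
step 0: pivot -110 → sign −
step 1: pivot 3/22 → sign +
step 2: pivot -27/5 → sign −
step 3: pivot -3 → sign −
step 4: row/col 4 already zero → sign 0
signature = (1, 3, 1)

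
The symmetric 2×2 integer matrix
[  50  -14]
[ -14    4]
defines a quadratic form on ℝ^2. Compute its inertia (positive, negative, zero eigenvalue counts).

Answer: (2, 0, 0)

Derivation:
step 0: pivot 50 → sign +
step 1: pivot 2/25 → sign +
signature = (2, 0, 0)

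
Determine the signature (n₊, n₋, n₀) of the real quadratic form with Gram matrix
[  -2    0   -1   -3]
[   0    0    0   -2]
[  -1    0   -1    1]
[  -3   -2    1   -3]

Answer: (1, 3, 0)

Derivation:
step 0: pivot -2 → sign −
step 1: pivot -1/2 → sign −
step 2: pivot 14 → sign +
step 3: pivot -2/7 → sign −
signature = (1, 3, 0)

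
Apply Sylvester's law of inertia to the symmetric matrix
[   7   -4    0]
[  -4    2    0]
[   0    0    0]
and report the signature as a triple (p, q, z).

step 0: pivot 7 → sign +
step 1: pivot -2/7 → sign −
step 2: row/col 2 already zero → sign 0
signature = (1, 1, 1)

Answer: (1, 1, 1)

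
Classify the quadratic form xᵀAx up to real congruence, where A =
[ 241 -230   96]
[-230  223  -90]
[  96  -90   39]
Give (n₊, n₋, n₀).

Answer: (3, 0, 0)

Derivation:
step 0: pivot 241 → sign +
step 1: pivot 843/241 → sign +
step 2: pivot 3/281 → sign +
signature = (3, 0, 0)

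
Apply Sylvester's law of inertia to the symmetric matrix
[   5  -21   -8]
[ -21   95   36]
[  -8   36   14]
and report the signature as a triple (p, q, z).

step 0: pivot 5 → sign +
step 1: pivot 34/5 → sign +
step 2: pivot 6/17 → sign +
signature = (3, 0, 0)

Answer: (3, 0, 0)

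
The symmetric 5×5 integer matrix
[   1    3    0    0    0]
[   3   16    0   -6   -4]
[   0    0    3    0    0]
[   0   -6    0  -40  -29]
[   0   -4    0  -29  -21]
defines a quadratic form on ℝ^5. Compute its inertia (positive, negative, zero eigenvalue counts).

Answer: (4, 1, 0)

Derivation:
step 0: pivot 1 → sign +
step 1: pivot 7 → sign +
step 2: pivot 3 → sign +
step 3: pivot -316/7 → sign −
step 4: pivot 3/316 → sign +
signature = (4, 1, 0)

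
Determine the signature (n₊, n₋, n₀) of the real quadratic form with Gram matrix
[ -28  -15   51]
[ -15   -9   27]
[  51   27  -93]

step 0: pivot -28 → sign −
step 1: pivot -27/28 → sign −
step 2: row/col 2 already zero → sign 0
signature = (0, 2, 1)

Answer: (0, 2, 1)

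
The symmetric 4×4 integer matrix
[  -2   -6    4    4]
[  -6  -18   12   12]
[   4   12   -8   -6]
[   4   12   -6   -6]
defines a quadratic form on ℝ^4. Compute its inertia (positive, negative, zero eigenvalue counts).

Answer: (1, 2, 1)

Derivation:
step 0: pivot -2 → sign −
step 1: pivot 2 → sign +
step 2: pivot -2 → sign −
step 3: row/col 3 already zero → sign 0
signature = (1, 2, 1)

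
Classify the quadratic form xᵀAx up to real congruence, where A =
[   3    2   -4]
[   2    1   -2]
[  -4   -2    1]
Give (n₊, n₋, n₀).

Answer: (1, 2, 0)

Derivation:
step 0: pivot 3 → sign +
step 1: pivot -1/3 → sign −
step 2: pivot -3 → sign −
signature = (1, 2, 0)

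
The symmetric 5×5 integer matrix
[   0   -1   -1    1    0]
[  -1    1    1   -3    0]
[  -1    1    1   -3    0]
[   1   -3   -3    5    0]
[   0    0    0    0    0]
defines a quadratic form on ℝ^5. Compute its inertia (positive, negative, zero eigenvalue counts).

Answer: (1, 1, 3)

Derivation:
step 0: pivot 1 → sign +
step 1: pivot -1 → sign −
step 2: row/col 2 already zero → sign 0
step 3: row/col 3 already zero → sign 0
step 4: row/col 4 already zero → sign 0
signature = (1, 1, 3)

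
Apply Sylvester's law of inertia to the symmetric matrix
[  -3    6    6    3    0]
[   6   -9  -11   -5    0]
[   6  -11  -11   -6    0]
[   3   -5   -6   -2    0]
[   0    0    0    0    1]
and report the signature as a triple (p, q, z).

step 0: pivot -3 → sign −
step 1: pivot 3 → sign +
step 2: pivot 2/3 → sign +
step 3: pivot 1/2 → sign +
step 4: pivot 1 → sign +
signature = (4, 1, 0)

Answer: (4, 1, 0)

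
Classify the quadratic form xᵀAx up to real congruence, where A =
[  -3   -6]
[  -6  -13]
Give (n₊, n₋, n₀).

Answer: (0, 2, 0)

Derivation:
step 0: pivot -3 → sign −
step 1: pivot -1 → sign −
signature = (0, 2, 0)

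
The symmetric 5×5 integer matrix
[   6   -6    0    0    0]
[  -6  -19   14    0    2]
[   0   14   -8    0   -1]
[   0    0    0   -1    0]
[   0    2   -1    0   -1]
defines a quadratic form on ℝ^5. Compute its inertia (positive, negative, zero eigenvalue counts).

Answer: (1, 4, 0)

Derivation:
step 0: pivot 6 → sign +
step 1: pivot -25 → sign −
step 2: pivot -4/25 → sign −
step 3: pivot -1 → sign −
step 4: pivot -3/4 → sign −
signature = (1, 4, 0)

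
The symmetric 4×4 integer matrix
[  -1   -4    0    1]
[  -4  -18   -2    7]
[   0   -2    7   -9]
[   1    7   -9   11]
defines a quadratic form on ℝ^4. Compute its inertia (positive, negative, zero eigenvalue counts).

step 0: pivot -1 → sign −
step 1: pivot -2 → sign −
step 2: pivot 9 → sign +
step 3: pivot 1/2 → sign +
signature = (2, 2, 0)

Answer: (2, 2, 0)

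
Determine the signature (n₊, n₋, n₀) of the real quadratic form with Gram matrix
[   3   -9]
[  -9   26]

step 0: pivot 3 → sign +
step 1: pivot -1 → sign −
signature = (1, 1, 0)

Answer: (1, 1, 0)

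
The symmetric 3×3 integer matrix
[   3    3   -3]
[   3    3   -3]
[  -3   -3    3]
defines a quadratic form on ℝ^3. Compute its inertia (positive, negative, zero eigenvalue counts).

step 0: pivot 3 → sign +
step 1: row/col 1 already zero → sign 0
step 2: row/col 2 already zero → sign 0
signature = (1, 0, 2)

Answer: (1, 0, 2)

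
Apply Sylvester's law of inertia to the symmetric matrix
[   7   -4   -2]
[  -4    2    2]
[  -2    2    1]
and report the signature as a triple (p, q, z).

step 0: pivot 7 → sign +
step 1: pivot -2/7 → sign −
step 2: pivot 3 → sign +
signature = (2, 1, 0)

Answer: (2, 1, 0)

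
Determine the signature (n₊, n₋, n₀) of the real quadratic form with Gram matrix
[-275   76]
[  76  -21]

step 0: pivot -275 → sign −
step 1: pivot 1/275 → sign +
signature = (1, 1, 0)

Answer: (1, 1, 0)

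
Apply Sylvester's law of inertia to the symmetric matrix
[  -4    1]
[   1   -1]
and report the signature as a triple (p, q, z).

step 0: pivot -4 → sign −
step 1: pivot -3/4 → sign −
signature = (0, 2, 0)

Answer: (0, 2, 0)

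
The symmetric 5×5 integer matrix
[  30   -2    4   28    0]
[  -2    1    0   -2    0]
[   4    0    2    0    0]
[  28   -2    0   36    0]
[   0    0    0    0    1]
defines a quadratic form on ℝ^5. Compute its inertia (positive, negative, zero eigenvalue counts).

step 0: pivot 30 → sign +
step 1: pivot 13/15 → sign +
step 2: pivot 18/13 → sign +
step 3: pivot 1 → sign +
step 4: row/col 4 already zero → sign 0
signature = (4, 0, 1)

Answer: (4, 0, 1)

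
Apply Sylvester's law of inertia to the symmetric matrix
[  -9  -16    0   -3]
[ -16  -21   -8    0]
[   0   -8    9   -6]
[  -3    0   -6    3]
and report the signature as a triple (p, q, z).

Answer: (2, 1, 1)

Derivation:
step 0: pivot -9 → sign −
step 1: pivot 67/9 → sign +
step 2: pivot 27/67 → sign +
step 3: row/col 3 already zero → sign 0
signature = (2, 1, 1)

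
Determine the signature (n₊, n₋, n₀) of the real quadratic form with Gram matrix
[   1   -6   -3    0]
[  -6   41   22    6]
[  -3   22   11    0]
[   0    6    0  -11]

Answer: (3, 1, 0)

Derivation:
step 0: pivot 1 → sign +
step 1: pivot 5 → sign +
step 2: pivot -6/5 → sign −
step 3: pivot 1 → sign +
signature = (3, 1, 0)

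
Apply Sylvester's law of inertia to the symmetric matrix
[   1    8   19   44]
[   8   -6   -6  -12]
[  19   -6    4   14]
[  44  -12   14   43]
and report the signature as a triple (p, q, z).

step 0: pivot 1 → sign +
step 1: pivot -70 → sign −
step 2: pivot -13/35 → sign −
step 3: pivot 3/13 → sign +
signature = (2, 2, 0)

Answer: (2, 2, 0)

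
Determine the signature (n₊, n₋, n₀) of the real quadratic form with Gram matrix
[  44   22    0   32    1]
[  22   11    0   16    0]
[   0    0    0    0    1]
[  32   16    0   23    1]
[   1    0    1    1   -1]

Answer: (2, 2, 1)

Derivation:
step 0: pivot 44 → sign +
step 1: pivot -3/11 → sign −
step 2: pivot -3/4 → sign −
step 3: pivot 1/3 → sign +
step 4: row/col 4 already zero → sign 0
signature = (2, 2, 1)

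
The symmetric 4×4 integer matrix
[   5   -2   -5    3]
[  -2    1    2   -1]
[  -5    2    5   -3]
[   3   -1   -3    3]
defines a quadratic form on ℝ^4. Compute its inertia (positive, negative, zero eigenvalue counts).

Answer: (3, 0, 1)

Derivation:
step 0: pivot 5 → sign +
step 1: pivot 1/5 → sign +
step 2: pivot 1 → sign +
step 3: row/col 3 already zero → sign 0
signature = (3, 0, 1)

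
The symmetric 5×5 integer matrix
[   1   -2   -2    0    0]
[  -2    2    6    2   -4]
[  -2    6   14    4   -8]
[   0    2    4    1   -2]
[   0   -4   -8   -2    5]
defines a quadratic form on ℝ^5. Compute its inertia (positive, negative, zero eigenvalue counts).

step 0: pivot 1 → sign +
step 1: pivot -2 → sign −
step 2: pivot 12 → sign +
step 3: pivot 1 → sign +
step 4: row/col 4 already zero → sign 0
signature = (3, 1, 1)

Answer: (3, 1, 1)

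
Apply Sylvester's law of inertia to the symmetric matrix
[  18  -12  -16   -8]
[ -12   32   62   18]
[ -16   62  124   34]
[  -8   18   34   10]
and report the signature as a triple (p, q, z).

Answer: (3, 1, 0)

Derivation:
step 0: pivot 18 → sign +
step 1: pivot 24 → sign +
step 2: pivot -1/54 → sign −
step 3: pivot 2 → sign +
signature = (3, 1, 0)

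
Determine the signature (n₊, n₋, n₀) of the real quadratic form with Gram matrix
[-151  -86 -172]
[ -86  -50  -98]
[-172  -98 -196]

Answer: (0, 3, 0)

Derivation:
step 0: pivot -151 → sign −
step 1: pivot -154/151 → sign −
step 2: pivot -6/77 → sign −
signature = (0, 3, 0)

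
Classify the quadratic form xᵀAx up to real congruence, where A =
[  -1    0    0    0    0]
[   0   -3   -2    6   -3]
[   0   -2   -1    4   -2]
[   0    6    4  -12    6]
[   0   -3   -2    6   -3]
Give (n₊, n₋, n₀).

Answer: (1, 2, 2)

Derivation:
step 0: pivot -1 → sign −
step 1: pivot -3 → sign −
step 2: pivot 1/3 → sign +
step 3: row/col 3 already zero → sign 0
step 4: row/col 4 already zero → sign 0
signature = (1, 2, 2)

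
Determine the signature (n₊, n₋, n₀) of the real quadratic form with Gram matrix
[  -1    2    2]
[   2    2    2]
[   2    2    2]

Answer: (1, 1, 1)

Derivation:
step 0: pivot -1 → sign −
step 1: pivot 6 → sign +
step 2: row/col 2 already zero → sign 0
signature = (1, 1, 1)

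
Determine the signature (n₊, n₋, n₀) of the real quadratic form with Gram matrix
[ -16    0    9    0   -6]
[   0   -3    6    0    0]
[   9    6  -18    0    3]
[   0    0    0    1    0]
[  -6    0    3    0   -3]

step 0: pivot -16 → sign −
step 1: pivot -3 → sign −
step 2: pivot -15/16 → sign −
step 3: pivot 1 → sign +
step 4: pivot -3/5 → sign −
signature = (1, 4, 0)

Answer: (1, 4, 0)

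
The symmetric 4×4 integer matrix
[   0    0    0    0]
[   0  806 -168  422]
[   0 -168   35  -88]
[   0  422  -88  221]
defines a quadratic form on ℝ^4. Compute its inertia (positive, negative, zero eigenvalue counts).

step 0: pivot 806 → sign +
step 1: pivot -7/403 → sign −
step 2: pivot 1/7 → sign +
step 3: row/col 3 already zero → sign 0
signature = (2, 1, 1)

Answer: (2, 1, 1)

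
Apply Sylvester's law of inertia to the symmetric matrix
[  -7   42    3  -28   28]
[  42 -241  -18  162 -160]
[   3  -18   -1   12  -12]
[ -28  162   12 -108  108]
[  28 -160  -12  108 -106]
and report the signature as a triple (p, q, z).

step 0: pivot -7 → sign −
step 1: pivot 11 → sign +
step 2: pivot 2/7 → sign +
step 3: pivot 8/11 → sign +
step 4: row/col 4 already zero → sign 0
signature = (3, 1, 1)

Answer: (3, 1, 1)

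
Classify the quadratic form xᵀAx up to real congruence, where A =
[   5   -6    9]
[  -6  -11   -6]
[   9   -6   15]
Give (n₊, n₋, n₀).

step 0: pivot 5 → sign +
step 1: pivot -91/5 → sign −
step 2: pivot 6/91 → sign +
signature = (2, 1, 0)

Answer: (2, 1, 0)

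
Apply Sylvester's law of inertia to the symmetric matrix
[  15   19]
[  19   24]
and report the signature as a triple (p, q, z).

step 0: pivot 15 → sign +
step 1: pivot -1/15 → sign −
signature = (1, 1, 0)

Answer: (1, 1, 0)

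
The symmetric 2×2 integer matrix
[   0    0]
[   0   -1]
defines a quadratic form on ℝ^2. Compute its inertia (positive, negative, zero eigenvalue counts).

step 0: pivot -1 → sign −
step 1: row/col 1 already zero → sign 0
signature = (0, 1, 1)

Answer: (0, 1, 1)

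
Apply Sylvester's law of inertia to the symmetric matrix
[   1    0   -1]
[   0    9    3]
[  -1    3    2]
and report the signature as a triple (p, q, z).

step 0: pivot 1 → sign +
step 1: pivot 9 → sign +
step 2: row/col 2 already zero → sign 0
signature = (2, 0, 1)

Answer: (2, 0, 1)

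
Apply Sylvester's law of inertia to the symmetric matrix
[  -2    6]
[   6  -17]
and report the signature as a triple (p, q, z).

step 0: pivot -2 → sign −
step 1: pivot 1 → sign +
signature = (1, 1, 0)

Answer: (1, 1, 0)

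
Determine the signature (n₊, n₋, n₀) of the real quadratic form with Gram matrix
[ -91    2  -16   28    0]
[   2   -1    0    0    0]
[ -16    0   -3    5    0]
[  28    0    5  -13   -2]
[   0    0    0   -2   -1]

step 0: pivot -91 → sign −
step 1: pivot -87/91 → sign −
step 2: pivot -5/87 → sign −
step 3: pivot -18/5 → sign −
step 4: pivot 1/9 → sign +
signature = (1, 4, 0)

Answer: (1, 4, 0)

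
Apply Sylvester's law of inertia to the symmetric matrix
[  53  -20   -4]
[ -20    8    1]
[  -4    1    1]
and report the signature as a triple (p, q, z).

step 0: pivot 53 → sign +
step 1: pivot 24/53 → sign +
step 2: pivot 1/8 → sign +
signature = (3, 0, 0)

Answer: (3, 0, 0)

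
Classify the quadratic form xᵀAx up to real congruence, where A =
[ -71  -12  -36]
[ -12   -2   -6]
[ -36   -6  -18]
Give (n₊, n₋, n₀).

Answer: (1, 1, 1)

Derivation:
step 0: pivot -71 → sign −
step 1: pivot 2/71 → sign +
step 2: row/col 2 already zero → sign 0
signature = (1, 1, 1)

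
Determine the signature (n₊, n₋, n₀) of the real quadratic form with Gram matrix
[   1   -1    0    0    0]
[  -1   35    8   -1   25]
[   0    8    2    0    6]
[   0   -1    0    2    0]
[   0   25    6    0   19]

step 0: pivot 1 → sign +
step 1: pivot 34 → sign +
step 2: pivot 2/17 → sign +
step 3: pivot 3/2 → sign +
step 4: pivot 1/3 → sign +
signature = (5, 0, 0)

Answer: (5, 0, 0)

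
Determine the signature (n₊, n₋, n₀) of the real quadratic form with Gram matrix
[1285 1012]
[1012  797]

Answer: (2, 0, 0)

Derivation:
step 0: pivot 1285 → sign +
step 1: pivot 1/1285 → sign +
signature = (2, 0, 0)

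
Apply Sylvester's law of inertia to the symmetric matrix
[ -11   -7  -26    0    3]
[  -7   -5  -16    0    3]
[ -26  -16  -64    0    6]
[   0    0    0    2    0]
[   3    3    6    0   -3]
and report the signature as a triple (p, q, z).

step 0: pivot -11 → sign −
step 1: pivot -6/11 → sign −
step 2: pivot -2 → sign −
step 3: pivot 2 → sign +
step 4: row/col 4 already zero → sign 0
signature = (1, 3, 1)

Answer: (1, 3, 1)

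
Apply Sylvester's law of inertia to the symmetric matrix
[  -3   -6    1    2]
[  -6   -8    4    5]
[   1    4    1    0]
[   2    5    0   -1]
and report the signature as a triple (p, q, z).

Answer: (2, 1, 1)

Derivation:
step 0: pivot -3 → sign −
step 1: pivot 4 → sign +
step 2: pivot 1/3 → sign +
step 3: row/col 3 already zero → sign 0
signature = (2, 1, 1)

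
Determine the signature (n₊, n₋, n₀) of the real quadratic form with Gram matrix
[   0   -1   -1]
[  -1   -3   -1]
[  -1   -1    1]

Answer: (1, 1, 1)

Derivation:
step 0: pivot -3 → sign −
step 1: pivot 1/3 → sign +
step 2: row/col 2 already zero → sign 0
signature = (1, 1, 1)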